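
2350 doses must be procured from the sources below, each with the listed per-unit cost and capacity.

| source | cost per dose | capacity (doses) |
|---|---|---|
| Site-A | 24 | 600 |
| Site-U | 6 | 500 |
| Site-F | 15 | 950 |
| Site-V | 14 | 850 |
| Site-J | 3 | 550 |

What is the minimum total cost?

Cheapest first:
Take 550 from Site-J at 3 ; need 1800 more.
Take 500 from Site-U at 6 ; need 1300 more.
Take 850 from Site-V at 14 ; need 450 more.
Site-F (15): take the remaining 450 ; done.
Site-A: unused.
Cost = 550×3 + 500×6 + 850×14 + 450×15 = 23300.

23300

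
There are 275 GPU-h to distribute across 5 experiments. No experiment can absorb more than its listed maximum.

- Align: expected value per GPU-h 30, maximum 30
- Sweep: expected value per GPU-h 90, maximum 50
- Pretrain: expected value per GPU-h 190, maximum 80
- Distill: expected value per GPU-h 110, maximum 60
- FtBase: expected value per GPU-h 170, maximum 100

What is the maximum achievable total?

41950

Highest expected value per GPU-h first: Pretrain 190 > FtBase 170 > Distill 110 > Sweep 90 > Align 30.
Give Pretrain 80 to hit its cap of 80 → 195 left.
Give FtBase 100 to hit its cap of 100 → 95 left.
Distill: +60 to 60 (cap) → 35 left.
Only 35 left; Sweep takes them to reach 35.
Total = 90×35 + 190×80 + 110×60 + 170×100 = 41950.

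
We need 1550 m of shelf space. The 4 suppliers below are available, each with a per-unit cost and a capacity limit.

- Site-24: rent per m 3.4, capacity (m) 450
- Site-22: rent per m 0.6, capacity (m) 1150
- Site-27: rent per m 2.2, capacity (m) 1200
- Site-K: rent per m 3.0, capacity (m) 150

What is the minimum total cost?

Cheapest first:
Site-22 at 0.6: take all 1150 m → 400 still needed.
Site-27 (2.2): take the remaining 400 → done.
Site-K, Site-24: unused.
Cost = 1150×0.6 + 400×2.2 = 1570.

1570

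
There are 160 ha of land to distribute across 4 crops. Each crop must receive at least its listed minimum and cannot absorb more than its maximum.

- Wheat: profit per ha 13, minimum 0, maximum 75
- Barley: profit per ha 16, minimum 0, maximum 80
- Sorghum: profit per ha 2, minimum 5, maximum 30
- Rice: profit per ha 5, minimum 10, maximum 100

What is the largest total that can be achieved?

2185

Meeting every minimum uses 0+0+5+10 = 15 ha, leaving 145.
Rank by profit per ha: Barley 16 > Wheat 13 > Rice 5 > Sorghum 2.
Barley takes 80 more to reach its cap of 80 ; 65 left.
Wheat: +65 (room for 75) → 65. Pool exhausted.
Total = 13×65 + 16×80 + 2×5 + 5×10 = 2185.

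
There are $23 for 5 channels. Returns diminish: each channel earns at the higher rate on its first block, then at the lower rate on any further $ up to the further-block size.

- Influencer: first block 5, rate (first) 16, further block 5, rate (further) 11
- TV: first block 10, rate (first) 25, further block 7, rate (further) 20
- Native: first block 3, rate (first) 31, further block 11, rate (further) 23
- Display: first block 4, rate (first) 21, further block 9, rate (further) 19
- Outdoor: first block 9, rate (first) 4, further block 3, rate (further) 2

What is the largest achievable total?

Order all 10 blocks by rate: Native/T1 31 > TV/T1 25 > Native/T2 23 > Display/T1 21 > TV/T2 20 > Display/T2 19 > Influencer/T1 16 > Influencer/T2 11 > Outdoor/T1 4 > Outdoor/T2 2.
Fill Native T1 block (3 at 31) — 20 left.
TV T1 at 25: fill all 10 — 10 left.
Native T2 at 23: only 10 left, fill 10.
Total = 31×3 + 25×10 + 23×10 = 573.

573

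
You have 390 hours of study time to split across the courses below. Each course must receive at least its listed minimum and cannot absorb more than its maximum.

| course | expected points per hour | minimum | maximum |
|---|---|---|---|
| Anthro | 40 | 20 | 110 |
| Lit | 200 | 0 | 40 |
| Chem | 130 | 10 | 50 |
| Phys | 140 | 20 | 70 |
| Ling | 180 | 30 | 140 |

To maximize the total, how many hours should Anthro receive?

90

Meeting every minimum uses 20+0+10+20+30 = 80 hours, leaving 310.
Rank by expected points per hour: Lit 200 > Ling 180 > Phys 140 > Chem 130 > Anthro 40.
Lit: +40 to 40 (cap) → 270 left.
Ling takes 110 more to reach its cap of 140 → 160 left.
Phys: +50 to 70 (cap) → 110 left.
Chem takes 40 more to reach its cap of 50 → 70 left.
Only 70 left; Anthro takes them to reach 90.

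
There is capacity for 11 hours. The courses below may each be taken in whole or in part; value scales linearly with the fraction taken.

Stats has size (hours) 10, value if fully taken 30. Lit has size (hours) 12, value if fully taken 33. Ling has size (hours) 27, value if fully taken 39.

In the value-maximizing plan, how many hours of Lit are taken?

1

Sort by value density: Stats 30/10≈3, Lit 33/12≈2.75, Ling 39/27≈1.44.
All 10 hours of Stats fit (value 30) ; 1 remain.
1 hours left: a 1/12 share of Lit gives 33×1/12 = 2.75.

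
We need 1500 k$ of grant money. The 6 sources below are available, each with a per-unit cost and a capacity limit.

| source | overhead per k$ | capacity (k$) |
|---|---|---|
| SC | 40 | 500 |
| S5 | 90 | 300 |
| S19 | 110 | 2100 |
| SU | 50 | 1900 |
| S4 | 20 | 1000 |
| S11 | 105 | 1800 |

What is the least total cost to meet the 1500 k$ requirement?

40000

Cheapest first:
S4 at 20: take all 1000 k$ ; 500 still needed.
SC at 40: take all 500 k$ ; 0 still needed.
SU, S5, S11, S19: unused.
Cost = 1000×20 + 500×40 = 40000.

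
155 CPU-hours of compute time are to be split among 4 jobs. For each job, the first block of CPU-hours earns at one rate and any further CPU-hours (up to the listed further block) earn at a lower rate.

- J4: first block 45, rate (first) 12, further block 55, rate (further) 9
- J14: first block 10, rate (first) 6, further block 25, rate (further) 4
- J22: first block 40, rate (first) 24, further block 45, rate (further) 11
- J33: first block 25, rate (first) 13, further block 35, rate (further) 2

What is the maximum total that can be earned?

2320

Rank every tier by rate: J22/tier1 24 > J33/tier1 13 > J4/tier1 12 > J22/tier2 11 > J4/tier2 9 > J14/tier1 6 > J14/tier2 4 > J33/tier2 2.
J22 tier1 at 24: fill all 40 ; 115 left.
Fill J33 tier1 block (25 at 13) ; 90 left.
Fill J4 tier1 block (45 at 12) ; 45 left.
J22/tier2 (11): +45 ; 0 left.
Total = 24×40 + 13×25 + 12×45 + 11×45 = 2320.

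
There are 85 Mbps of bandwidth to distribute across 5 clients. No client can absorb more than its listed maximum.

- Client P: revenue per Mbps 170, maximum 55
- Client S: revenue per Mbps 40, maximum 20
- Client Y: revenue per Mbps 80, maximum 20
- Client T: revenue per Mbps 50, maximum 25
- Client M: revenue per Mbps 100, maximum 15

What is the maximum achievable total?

12050

Rank by revenue per Mbps: Client P 170 > Client M 100 > Client Y 80 > Client T 50 > Client S 40.
Give Client P 55 to hit its cap of 55 — 30 left.
Give Client M 15 to hit its cap of 15 — 15 left.
Only 15 left; Client Y takes them to reach 15.
Total = 170×55 + 80×15 + 100×15 = 12050.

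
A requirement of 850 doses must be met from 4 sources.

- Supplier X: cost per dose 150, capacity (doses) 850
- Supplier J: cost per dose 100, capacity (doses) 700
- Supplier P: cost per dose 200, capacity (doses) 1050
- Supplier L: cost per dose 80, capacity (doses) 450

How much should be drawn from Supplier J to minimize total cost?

400

Use sources in increasing cost order.
Take 450 from Supplier L at 80 ; need 400 more.
Supplier J (100): take the remaining 400 ; done.
Supplier X, Supplier P: unused.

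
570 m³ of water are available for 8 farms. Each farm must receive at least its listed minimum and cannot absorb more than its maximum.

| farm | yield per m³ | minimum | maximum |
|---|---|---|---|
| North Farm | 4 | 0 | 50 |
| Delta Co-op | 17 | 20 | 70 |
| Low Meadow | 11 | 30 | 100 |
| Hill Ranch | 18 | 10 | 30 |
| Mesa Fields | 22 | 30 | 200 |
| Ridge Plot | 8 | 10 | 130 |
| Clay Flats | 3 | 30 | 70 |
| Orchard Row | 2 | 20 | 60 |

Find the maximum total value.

Meeting every minimum uses 0+20+30+10+30+10+30+20 = 150 m³, leaving 420.
Order the farms by yield per m³: Mesa Fields 22 > Hill Ranch 18 > Delta Co-op 17 > Low Meadow 11 > Ridge Plot 8 > North Farm 4 > Clay Flats 3 > Orchard Row 2.
Give Mesa Fields 170 more to hit its cap of 200 — 250 left.
Hill Ranch: +20 to 30 (cap) — 230 left.
Delta Co-op: +50 to 70 (cap) — 180 left.
Give Low Meadow 70 more to hit its cap of 100 — 110 left.
Only 110 left; Ridge Plot takes them to reach 120.
Total = 17×70 + 11×100 + 18×30 + 22×200 + 8×120 + 3×30 + 2×20 = 8320.

8320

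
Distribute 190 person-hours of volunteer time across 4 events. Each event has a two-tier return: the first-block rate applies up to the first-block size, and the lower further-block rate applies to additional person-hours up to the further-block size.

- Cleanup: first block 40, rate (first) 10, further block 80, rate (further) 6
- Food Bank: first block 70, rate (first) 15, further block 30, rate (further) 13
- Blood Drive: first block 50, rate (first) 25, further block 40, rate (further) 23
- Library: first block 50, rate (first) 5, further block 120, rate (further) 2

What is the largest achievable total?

3610

Order all 8 blocks by rate: Blood Drive/T1 25 > Blood Drive/T2 23 > Food Bank/T1 15 > Food Bank/T2 13 > Cleanup/T1 10 > Cleanup/T2 6 > Library/T1 5 > Library/T2 2.
Blood Drive T1 at 25: fill all 50 → 140 left.
Blood Drive/T2 (23): +40 → 100 left.
Food Bank/T1 (15): +70 → 30 left.
Food Bank/T2 (13): +30 → 0 left.
Total = 25×50 + 23×40 + 15×70 + 13×30 = 3610.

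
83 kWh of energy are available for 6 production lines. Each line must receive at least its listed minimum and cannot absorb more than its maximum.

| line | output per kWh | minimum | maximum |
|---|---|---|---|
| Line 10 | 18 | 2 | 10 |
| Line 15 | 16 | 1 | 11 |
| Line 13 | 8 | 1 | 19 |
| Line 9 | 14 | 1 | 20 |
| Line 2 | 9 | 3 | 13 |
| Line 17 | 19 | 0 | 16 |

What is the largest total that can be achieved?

Meeting every minimum uses 2+1+1+1+3+0 = 8 kWh, leaving 75.
Rank by output per kWh: Line 17 19 > Line 10 18 > Line 15 16 > Line 9 14 > Line 2 9 > Line 13 8.
Line 17: +16 to 16 (cap) → 59 left.
Line 10 takes 8 more to reach its cap of 10 → 51 left.
Line 15: +10 to 11 (cap) → 41 left.
Line 9 takes 19 more to reach its cap of 20 → 22 left.
Give Line 2 10 more to hit its cap of 13 → 12 left.
Only 12 left; Line 13 takes them to reach 13.
Total = 18×10 + 16×11 + 8×13 + 14×20 + 9×13 + 19×16 = 1161.

1161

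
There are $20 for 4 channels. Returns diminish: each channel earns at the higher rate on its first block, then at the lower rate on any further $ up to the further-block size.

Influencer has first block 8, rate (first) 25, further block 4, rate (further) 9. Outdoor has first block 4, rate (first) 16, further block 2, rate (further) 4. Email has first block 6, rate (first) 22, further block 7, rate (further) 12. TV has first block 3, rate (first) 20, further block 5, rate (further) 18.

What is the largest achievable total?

446

Rank every tier by rate: Influencer/tier1 25 > Email/tier1 22 > TV/tier1 20 > TV/tier2 18 > Outdoor/tier1 16 > Email/tier2 12 > Influencer/tier2 9 > Outdoor/tier2 4.
Influencer/tier1 (25): +8 → 12 left.
Fill Email tier1 block (6 at 22) → 6 left.
Fill TV tier1 block (3 at 20) → 3 left.
TV tier2 at 18: only 3 left, fill 3.
Total = 25×8 + 22×6 + 20×3 + 18×3 = 446.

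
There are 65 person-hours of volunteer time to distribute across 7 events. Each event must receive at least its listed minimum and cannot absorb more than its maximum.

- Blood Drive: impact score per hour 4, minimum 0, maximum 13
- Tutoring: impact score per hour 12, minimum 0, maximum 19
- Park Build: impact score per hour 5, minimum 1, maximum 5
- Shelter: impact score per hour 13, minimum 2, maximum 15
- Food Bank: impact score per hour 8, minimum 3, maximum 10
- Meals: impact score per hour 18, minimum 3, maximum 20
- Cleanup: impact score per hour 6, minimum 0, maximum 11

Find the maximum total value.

Meeting every minimum uses 0+0+1+2+3+3+0 = 9 person-hours, leaving 56.
Highest impact score per hour first: Meals 18 > Shelter 13 > Tutoring 12 > Food Bank 8 > Cleanup 6 > Park Build 5 > Blood Drive 4.
Give Meals 17 more to hit its cap of 20 — 39 left.
Give Shelter 13 more to hit its cap of 15 — 26 left.
Give Tutoring 19 more to hit its cap of 19 — 7 left.
Give Food Bank 7 more to hit its cap of 10 — 0 left.
Total = 12×19 + 5×1 + 13×15 + 8×10 + 18×20 = 868.

868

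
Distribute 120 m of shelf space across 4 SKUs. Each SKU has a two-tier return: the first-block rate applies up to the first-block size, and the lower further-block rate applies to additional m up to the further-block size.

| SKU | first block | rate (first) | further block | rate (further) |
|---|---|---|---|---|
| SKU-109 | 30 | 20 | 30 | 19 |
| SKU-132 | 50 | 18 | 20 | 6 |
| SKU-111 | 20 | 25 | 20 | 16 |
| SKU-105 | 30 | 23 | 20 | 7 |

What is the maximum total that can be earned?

Order all 8 blocks by rate: SKU-111/T1 25 > SKU-105/T1 23 > SKU-109/T1 20 > SKU-109/T2 19 > SKU-132/T1 18 > SKU-111/T2 16 > SKU-105/T2 7 > SKU-132/T2 6.
Fill SKU-111 T1 block (20 at 25) — 100 left.
SKU-105/T1 (23): +30 — 70 left.
SKU-109/T1 (20): +30 — 40 left.
Fill SKU-109 T2 block (30 at 19) — 10 left.
10 remain; put them into SKU-132 T1 at 18.
Total = 25×20 + 23×30 + 20×30 + 19×30 + 18×10 = 2540.

2540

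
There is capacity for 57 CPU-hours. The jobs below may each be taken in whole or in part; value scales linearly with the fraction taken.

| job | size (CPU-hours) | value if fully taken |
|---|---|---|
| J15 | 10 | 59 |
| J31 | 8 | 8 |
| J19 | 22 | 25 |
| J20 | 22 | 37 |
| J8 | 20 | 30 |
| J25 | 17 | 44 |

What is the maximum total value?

Rank by value-to-size ratio: J15 59/10≈5.9, J25 44/17≈2.59, J20 37/22≈1.68, J8 30/20≈1.5, J19 25/22≈1.14, J31 8/8≈1.
Take all of J15 (10 CPU-hours, value 59) ; 47 CPU-hours left.
J25: take in full, 17 CPU-hours for value 44 ; 30 left.
J20: take in full, 22 CPU-hours for value 37 ; 8 left.
Only 8 CPU-hours remain; take 8/20 of J8 for value 30×8/20 = 12.
Total value = 152.

152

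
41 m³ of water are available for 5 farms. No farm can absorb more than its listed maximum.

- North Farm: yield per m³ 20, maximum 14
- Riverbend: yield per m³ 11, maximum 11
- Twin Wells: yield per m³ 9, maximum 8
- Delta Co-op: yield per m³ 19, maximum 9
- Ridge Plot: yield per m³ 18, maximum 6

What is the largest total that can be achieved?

689

Order the farms by yield per m³: North Farm 20 > Delta Co-op 19 > Ridge Plot 18 > Riverbend 11 > Twin Wells 9.
North Farm takes 14 to reach its cap of 14 — 27 left.
Give Delta Co-op 9 to hit its cap of 9 — 18 left.
Ridge Plot takes 6 to reach its cap of 6 — 12 left.
Riverbend: +11 to 11 (cap) — 1 left.
Only 1 left; Twin Wells takes them to reach 1.
Total = 20×14 + 11×11 + 9×1 + 19×9 + 18×6 = 689.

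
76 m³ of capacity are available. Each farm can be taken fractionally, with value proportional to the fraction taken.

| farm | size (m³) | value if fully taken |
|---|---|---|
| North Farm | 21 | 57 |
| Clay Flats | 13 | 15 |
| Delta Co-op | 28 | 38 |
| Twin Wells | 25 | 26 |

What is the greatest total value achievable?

Best value per unit of size first: North Farm 57/21≈2.71, Delta Co-op 38/28≈1.36, Clay Flats 15/13≈1.15, Twin Wells 26/25≈1.04.
All 21 m³ of North Farm fit (value 57) → 55 remain.
Delta Co-op: take in full, 28 m³ for value 38 → 27 left.
Clay Flats: take in full, 13 m³ for value 15 → 14 left.
Fill the last 14 m³ with part of Twin Wells: 14/25 of it earns 14.56.
Total value = 124.56.

124.56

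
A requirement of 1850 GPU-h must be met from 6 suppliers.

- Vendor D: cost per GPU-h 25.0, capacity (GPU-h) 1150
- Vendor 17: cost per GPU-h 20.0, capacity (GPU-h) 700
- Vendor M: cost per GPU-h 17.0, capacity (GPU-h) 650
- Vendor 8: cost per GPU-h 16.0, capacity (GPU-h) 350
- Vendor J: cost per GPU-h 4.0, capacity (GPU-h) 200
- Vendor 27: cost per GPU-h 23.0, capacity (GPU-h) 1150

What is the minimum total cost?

Use suppliers in increasing cost order.
Take 200 from Vendor J at 4.0 → need 1650 more.
Vendor 8 (16.0): use full 350 → 1300 GPU-h to go.
Vendor M at 17.0: take all 650 GPU-h → 650 still needed.
Vendor 17 at 20.0: take 650 of its 700 → requirement met.
Vendor 27, Vendor D: unused.
Cost = 200×4.0 + 350×16.0 + 650×17.0 + 650×20.0 = 30450.

30450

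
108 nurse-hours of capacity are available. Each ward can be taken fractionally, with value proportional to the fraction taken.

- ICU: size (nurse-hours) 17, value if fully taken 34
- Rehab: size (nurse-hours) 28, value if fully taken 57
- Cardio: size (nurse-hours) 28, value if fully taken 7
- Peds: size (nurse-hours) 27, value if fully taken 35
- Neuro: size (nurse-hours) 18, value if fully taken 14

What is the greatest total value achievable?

144.5

Sort by value density: Rehab 57/28≈2.04, ICU 34/17≈2, Peds 35/27≈1.3, Neuro 14/18≈0.778, Cardio 7/28≈0.25.
Rehab: take in full, 28 nurse-hours for value 57 → 80 left.
ICU: take in full, 17 nurse-hours for value 34 → 63 left.
All 27 nurse-hours of Peds fit (value 35) → 36 remain.
Take all of Neuro (18 nurse-hours, value 14) → 18 nurse-hours left.
Fill the last 18 nurse-hours with part of Cardio: 18/28 of it earns 4.5.
Total value = 144.5.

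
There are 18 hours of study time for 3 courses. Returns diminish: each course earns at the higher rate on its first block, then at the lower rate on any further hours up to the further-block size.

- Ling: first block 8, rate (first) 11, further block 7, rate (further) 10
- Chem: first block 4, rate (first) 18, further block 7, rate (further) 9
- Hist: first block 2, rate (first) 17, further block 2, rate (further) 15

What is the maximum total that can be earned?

Treat each block as its own option and order by rate: Chem/tier1 18 > Hist/tier1 17 > Hist/tier2 15 > Ling/tier1 11 > Ling/tier2 10 > Chem/tier2 9.
Chem/tier1 (18): +4 → 14 left.
Fill Hist tier1 block (2 at 17) → 12 left.
Fill Hist tier2 block (2 at 15) → 10 left.
Ling/tier1 (11): +8 → 2 left.
Ling tier2 at 10: only 2 left, fill 2.
Total = 18×4 + 17×2 + 15×2 + 11×8 + 10×2 = 244.

244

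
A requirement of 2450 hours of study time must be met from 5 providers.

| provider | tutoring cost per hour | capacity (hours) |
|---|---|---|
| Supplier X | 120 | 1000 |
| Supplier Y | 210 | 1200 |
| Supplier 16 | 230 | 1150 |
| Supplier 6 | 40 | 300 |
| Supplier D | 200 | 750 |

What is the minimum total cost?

366000

Use providers in increasing cost order.
Take 300 from Supplier 6 at 40 ; need 2150 more.
Take 1000 from Supplier X at 120 ; need 1150 more.
Supplier D (200): use full 750 ; 400 hours to go.
Supplier Y (210): take the remaining 400 ; done.
Supplier 16: unused.
Cost = 300×40 + 1000×120 + 750×200 + 400×210 = 366000.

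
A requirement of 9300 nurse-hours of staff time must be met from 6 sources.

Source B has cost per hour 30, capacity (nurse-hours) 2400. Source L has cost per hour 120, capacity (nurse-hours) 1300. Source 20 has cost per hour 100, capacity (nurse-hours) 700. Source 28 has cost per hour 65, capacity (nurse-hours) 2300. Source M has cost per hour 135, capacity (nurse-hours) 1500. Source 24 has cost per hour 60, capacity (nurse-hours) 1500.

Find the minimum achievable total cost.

686000

Fill from the cheapest source first.
Source B (30): use full 2400 → 6900 nurse-hours to go.
Source 24 at 60: take all 1500 nurse-hours → 5400 still needed.
Source 28 at 65: take all 2300 nurse-hours → 3100 still needed.
Source 20 at 100: take all 700 nurse-hours → 2400 still needed.
Take 1300 from Source L at 120 → need 1100 more.
Take 1100 from Source M at 135 to finish.
Cost = 2400×30 + 1500×60 + 2300×65 + 700×100 + 1300×120 + 1100×135 = 686000.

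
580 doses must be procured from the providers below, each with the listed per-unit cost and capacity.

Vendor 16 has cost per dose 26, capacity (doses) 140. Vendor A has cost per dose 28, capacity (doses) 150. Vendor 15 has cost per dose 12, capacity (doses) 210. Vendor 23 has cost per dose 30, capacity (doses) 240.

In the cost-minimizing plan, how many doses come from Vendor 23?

Fill from the cheapest provider first.
Vendor 15 at 12: take all 210 doses ; 370 still needed.
Take 140 from Vendor 16 at 26 ; need 230 more.
Vendor A (28): use full 150 ; 80 doses to go.
Take 80 from Vendor 23 at 30 to finish.

80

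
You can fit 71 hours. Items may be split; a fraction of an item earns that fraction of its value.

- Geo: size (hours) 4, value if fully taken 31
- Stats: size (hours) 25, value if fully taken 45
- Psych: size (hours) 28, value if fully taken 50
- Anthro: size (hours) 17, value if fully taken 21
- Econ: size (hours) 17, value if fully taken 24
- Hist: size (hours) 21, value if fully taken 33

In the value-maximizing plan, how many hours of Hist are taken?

14

Best value per unit of size first: Geo 31/4≈7.75, Stats 45/25≈1.8, Psych 50/28≈1.79, Hist 33/21≈1.57, Econ 24/17≈1.41, Anthro 21/17≈1.24.
Geo: take in full, 4 hours for value 31 — 67 left.
Take all of Stats (25 hours, value 45) — 42 hours left.
All 28 hours of Psych fit (value 50) — 14 remain.
Only 14 hours remain; take 14/21 of Hist for value 33×14/21 = 22.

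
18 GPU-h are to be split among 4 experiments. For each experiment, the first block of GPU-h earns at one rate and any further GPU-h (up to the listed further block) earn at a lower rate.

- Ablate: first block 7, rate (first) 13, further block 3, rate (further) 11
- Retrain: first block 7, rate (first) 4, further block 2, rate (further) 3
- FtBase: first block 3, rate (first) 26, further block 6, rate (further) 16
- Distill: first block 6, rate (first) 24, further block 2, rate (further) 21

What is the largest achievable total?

Order all 8 blocks by rate: FtBase/first 26 > Distill/first 24 > Distill/second 21 > FtBase/second 16 > Ablate/first 13 > Ablate/second 11 > Retrain/first 4 > Retrain/second 3.
Fill FtBase first block (3 at 26) → 15 left.
Distill first at 24: fill all 6 → 9 left.
Distill/second (21): +2 → 7 left.
FtBase second at 16: fill all 6 → 1 left.
Ablate first at 13: only 1 left, fill 1.
Total = 26×3 + 24×6 + 21×2 + 16×6 + 13×1 = 373.

373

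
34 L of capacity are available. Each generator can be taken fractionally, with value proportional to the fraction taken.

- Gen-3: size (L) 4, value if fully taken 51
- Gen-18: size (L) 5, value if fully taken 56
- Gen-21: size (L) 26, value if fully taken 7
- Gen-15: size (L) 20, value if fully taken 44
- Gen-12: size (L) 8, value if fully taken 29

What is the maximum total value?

173.4

Best value per unit of size first: Gen-3 51/4≈12.8, Gen-18 56/5≈11.2, Gen-12 29/8≈3.62, Gen-15 44/20≈2.2, Gen-21 7/26≈0.269.
Gen-3: take in full, 4 L for value 51 — 30 left.
All 5 L of Gen-18 fit (value 56) — 25 remain.
All 8 L of Gen-12 fit (value 29) — 17 remain.
Fill the last 17 L with part of Gen-15: 17/20 of it earns 37.4.
Total value = 173.4.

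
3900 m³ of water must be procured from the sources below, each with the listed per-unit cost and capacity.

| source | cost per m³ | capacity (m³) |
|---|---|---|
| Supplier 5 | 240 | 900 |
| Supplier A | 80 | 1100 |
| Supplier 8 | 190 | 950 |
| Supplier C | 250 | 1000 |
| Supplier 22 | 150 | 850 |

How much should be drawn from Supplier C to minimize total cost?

Cheapest first:
Take 1100 from Supplier A at 80 — need 2800 more.
Supplier 22 at 150: take all 850 m³ — 1950 still needed.
Supplier 8 at 190: take all 950 m³ — 1000 still needed.
Take 900 from Supplier 5 at 240 — need 100 more.
Supplier C (250): take the remaining 100 — done.

100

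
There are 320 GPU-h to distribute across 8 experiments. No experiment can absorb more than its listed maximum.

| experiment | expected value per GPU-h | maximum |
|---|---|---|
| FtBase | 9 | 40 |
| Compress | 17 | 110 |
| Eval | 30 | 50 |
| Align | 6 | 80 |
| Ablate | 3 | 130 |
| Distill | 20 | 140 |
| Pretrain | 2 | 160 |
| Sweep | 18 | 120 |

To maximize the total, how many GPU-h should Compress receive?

Rank by expected value per GPU-h: Eval 30 > Distill 20 > Sweep 18 > Compress 17 > FtBase 9 > Align 6 > Ablate 3 > Pretrain 2.
Eval takes 50 to reach its cap of 50 — 270 left.
Distill takes 140 to reach its cap of 140 — 130 left.
Sweep takes 120 to reach its cap of 120 — 10 left.
Compress has room for 110 but only 10 remain, so it gets 10.

10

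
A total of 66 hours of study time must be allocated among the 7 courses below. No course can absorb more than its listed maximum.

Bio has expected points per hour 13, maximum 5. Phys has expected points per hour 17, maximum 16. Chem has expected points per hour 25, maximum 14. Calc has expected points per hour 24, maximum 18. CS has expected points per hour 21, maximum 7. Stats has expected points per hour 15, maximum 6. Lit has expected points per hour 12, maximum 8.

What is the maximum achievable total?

Rank by expected points per hour: Chem 25 > Calc 24 > CS 21 > Phys 17 > Stats 15 > Bio 13 > Lit 12.
Chem: +14 to 14 (cap) — 52 left.
Calc: +18 to 18 (cap) — 34 left.
Give CS 7 to hit its cap of 7 — 27 left.
Give Phys 16 to hit its cap of 16 — 11 left.
Stats: +6 to 6 (cap) — 5 left.
Bio takes 5 to reach its cap of 5 — 0 left.
Total = 13×5 + 17×16 + 25×14 + 24×18 + 21×7 + 15×6 = 1356.

1356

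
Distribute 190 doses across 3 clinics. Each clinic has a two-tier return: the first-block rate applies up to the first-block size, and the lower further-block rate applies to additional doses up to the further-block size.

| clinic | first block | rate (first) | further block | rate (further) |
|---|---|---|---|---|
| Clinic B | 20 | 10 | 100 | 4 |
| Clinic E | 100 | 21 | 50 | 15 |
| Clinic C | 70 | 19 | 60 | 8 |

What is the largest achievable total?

Rank every tier by rate: Clinic E/T1 21 > Clinic C/T1 19 > Clinic E/T2 15 > Clinic B/T1 10 > Clinic C/T2 8 > Clinic B/T2 4.
Clinic E T1 at 21: fill all 100 — 90 left.
Clinic C T1 at 19: fill all 70 — 20 left.
Clinic E/T2: +20 of 50 at 15; pool empty.
Total = 21×100 + 19×70 + 15×20 = 3730.

3730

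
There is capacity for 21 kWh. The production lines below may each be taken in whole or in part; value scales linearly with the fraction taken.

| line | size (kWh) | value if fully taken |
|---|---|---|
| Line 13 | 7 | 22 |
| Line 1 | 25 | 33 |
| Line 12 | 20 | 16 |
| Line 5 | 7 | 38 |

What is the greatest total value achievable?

69.24

Sort by value density: Line 5 38/7≈5.43, Line 13 22/7≈3.14, Line 1 33/25≈1.32, Line 12 16/20≈0.8.
Take all of Line 5 (7 kWh, value 38) → 14 kWh left.
Line 13: take in full, 7 kWh for value 22 → 7 left.
Fill the last 7 kWh with part of Line 1: 7/25 of it earns 9.24.
Total value = 69.24.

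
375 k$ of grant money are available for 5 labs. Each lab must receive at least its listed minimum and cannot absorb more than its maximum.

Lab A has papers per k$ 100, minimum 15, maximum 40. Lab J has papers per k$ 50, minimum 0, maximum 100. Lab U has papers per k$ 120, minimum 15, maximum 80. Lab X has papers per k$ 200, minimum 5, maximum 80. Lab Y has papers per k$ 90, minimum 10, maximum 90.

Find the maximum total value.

41950

Meeting every minimum uses 15+0+15+5+10 = 45 k$, leaving 330.
Order the labs by papers per k$: Lab X 200 > Lab U 120 > Lab A 100 > Lab Y 90 > Lab J 50.
Give Lab X 75 more to hit its cap of 80 → 255 left.
Lab U: +65 to 80 (cap) → 190 left.
Lab A takes 25 more to reach its cap of 40 → 165 left.
Lab Y takes 80 more to reach its cap of 90 → 85 left.
Only 85 left; Lab J takes them to reach 85.
Total = 100×40 + 50×85 + 120×80 + 200×80 + 90×90 = 41950.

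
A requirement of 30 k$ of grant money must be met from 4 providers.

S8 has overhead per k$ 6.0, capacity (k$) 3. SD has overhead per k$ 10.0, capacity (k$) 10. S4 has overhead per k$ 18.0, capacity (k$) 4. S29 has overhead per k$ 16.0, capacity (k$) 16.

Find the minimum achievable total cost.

392

Cheapest first:
S8 (6.0): use full 3 ; 27 k$ to go.
SD (10.0): use full 10 ; 17 k$ to go.
Take 16 from S29 at 16.0 ; need 1 more.
S4 (18.0): take the remaining 1 ; done.
Cost = 3×6.0 + 10×10.0 + 16×16.0 + 1×18.0 = 392.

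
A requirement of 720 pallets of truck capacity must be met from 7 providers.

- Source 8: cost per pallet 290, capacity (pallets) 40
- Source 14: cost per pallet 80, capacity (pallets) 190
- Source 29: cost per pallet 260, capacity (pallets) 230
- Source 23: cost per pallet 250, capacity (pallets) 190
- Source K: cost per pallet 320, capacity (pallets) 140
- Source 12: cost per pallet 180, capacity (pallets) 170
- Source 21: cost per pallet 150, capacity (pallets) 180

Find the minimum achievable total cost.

Use providers in increasing cost order.
Take 190 from Source 14 at 80 ; need 530 more.
Source 21 (150): use full 180 ; 350 pallets to go.
Source 12 at 180: take all 170 pallets ; 180 still needed.
Source 23 at 250: take 180 of its 190 ; requirement met.
Source 29, Source 8, Source K: unused.
Cost = 190×80 + 180×150 + 170×180 + 180×250 = 117800.

117800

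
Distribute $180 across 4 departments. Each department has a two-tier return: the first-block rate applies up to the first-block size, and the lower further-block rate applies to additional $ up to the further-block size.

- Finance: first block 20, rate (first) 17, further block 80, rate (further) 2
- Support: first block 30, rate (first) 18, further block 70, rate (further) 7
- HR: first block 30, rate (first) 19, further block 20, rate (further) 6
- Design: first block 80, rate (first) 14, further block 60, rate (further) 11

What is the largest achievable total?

Order all 8 blocks by rate: HR/first 19 > Support/first 18 > Finance/first 17 > Design/first 14 > Design/second 11 > Support/second 7 > HR/second 6 > Finance/second 2.
Fill HR first block (30 at 19) → 150 left.
Fill Support first block (30 at 18) → 120 left.
Finance first at 17: fill all 20 → 100 left.
Fill Design first block (80 at 14) → 20 left.
20 remain; put them into Design second at 11.
Total = 19×30 + 18×30 + 17×20 + 14×80 + 11×20 = 2790.

2790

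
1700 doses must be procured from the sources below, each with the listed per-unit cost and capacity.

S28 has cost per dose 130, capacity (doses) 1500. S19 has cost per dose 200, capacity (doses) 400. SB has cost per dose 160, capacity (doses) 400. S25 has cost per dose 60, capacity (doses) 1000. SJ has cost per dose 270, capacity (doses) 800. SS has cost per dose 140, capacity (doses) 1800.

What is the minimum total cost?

Use sources in increasing cost order.
S25 at 60: take all 1000 doses ; 700 still needed.
Take 700 from S28 at 130 to finish.
SS, SB, S19, SJ: unused.
Cost = 1000×60 + 700×130 = 151000.

151000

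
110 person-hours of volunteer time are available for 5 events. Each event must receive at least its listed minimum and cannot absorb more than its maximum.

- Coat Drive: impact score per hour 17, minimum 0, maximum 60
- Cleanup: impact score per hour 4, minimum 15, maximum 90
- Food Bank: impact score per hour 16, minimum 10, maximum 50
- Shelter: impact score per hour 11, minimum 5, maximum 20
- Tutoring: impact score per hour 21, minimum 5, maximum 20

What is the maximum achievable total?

1715

Meeting every minimum uses 0+15+10+5+5 = 35 person-hours, leaving 75.
Order the events by impact score per hour: Tutoring 21 > Coat Drive 17 > Food Bank 16 > Shelter 11 > Cleanup 4.
Tutoring takes 15 more to reach its cap of 20 ; 60 left.
Coat Drive: +60 to 60 (cap) ; 0 left.
Total = 17×60 + 4×15 + 16×10 + 11×5 + 21×20 = 1715.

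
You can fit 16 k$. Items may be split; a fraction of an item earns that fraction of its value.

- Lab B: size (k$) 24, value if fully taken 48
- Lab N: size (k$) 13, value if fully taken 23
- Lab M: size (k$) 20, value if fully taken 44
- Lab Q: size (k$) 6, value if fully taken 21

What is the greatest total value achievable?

43

Best value per unit of size first: Lab Q 21/6≈3.5, Lab M 44/20≈2.2, Lab B 48/24≈2, Lab N 23/13≈1.77.
Lab Q: take in full, 6 k$ for value 21 ; 10 left.
10 k$ left: a 10/20 share of Lab M gives 44×10/20 = 22.
Total value = 43.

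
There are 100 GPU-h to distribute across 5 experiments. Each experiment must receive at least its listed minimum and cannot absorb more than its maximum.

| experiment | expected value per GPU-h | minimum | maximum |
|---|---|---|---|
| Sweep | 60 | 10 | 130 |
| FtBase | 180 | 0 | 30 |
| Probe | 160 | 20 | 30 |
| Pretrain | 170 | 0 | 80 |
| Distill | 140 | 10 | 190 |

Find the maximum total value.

Meeting every minimum uses 10+0+20+0+10 = 40 GPU-h, leaving 60.
Highest expected value per GPU-h first: FtBase 180 > Pretrain 170 > Probe 160 > Distill 140 > Sweep 60.
FtBase: +30 to 30 (cap) ; 30 left.
Pretrain: +30 (room for 80) → 30. Pool exhausted.
Total = 60×10 + 180×30 + 160×20 + 170×30 + 140×10 = 15700.

15700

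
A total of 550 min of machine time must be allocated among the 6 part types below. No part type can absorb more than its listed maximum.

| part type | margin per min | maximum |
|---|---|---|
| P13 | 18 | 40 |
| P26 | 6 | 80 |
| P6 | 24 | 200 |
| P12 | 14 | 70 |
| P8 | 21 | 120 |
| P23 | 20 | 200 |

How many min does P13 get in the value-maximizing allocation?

30

Rank by margin per min: P6 24 > P8 21 > P23 20 > P13 18 > P12 14 > P26 6.
Give P6 200 to hit its cap of 200 ; 350 left.
Give P8 120 to hit its cap of 120 ; 230 left.
Give P23 200 to hit its cap of 200 ; 30 left.
Only 30 left; P13 takes them to reach 30.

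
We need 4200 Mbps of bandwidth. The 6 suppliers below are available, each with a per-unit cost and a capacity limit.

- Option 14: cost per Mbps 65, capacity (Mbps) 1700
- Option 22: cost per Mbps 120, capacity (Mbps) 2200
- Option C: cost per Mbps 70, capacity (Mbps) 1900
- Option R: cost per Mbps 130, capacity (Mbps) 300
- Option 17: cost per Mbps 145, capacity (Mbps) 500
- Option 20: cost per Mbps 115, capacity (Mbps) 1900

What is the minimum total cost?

Use suppliers in increasing cost order.
Option 14 (65): use full 1700 ; 2500 Mbps to go.
Option C at 70: take all 1900 Mbps ; 600 still needed.
Option 20 (115): take the remaining 600 ; done.
Option 22, Option R, Option 17: unused.
Cost = 1700×65 + 1900×70 + 600×115 = 312500.

312500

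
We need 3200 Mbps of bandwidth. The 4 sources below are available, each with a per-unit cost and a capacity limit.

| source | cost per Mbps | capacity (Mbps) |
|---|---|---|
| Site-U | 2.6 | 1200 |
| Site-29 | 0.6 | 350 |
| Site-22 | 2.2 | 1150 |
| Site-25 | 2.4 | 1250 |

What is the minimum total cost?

6910

Cheapest first:
Take 350 from Site-29 at 0.6 → need 2850 more.
Site-22 at 2.2: take all 1150 Mbps → 1700 still needed.
Site-25 (2.4): use full 1250 → 450 Mbps to go.
Site-U at 2.6: take 450 of its 1200 → requirement met.
Cost = 350×0.6 + 1150×2.2 + 1250×2.4 + 450×2.6 = 6910.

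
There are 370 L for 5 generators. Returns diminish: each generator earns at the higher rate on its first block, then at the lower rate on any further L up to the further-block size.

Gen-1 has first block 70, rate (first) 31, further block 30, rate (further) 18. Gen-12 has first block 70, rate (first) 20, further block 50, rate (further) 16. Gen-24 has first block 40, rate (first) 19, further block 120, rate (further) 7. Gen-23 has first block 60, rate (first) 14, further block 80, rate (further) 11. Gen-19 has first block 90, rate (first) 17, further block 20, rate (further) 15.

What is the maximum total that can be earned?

Treat each block as its own option and order by rate: Gen-1/T1 31 > Gen-12/T1 20 > Gen-24/T1 19 > Gen-1/T2 18 > Gen-19/T1 17 > Gen-12/T2 16 > Gen-19/T2 15 > Gen-23/T1 14 > Gen-23/T2 11 > Gen-24/T2 7.
Fill Gen-1 T1 block (70 at 31) → 300 left.
Gen-12/T1 (20): +70 → 230 left.
Gen-24/T1 (19): +40 → 190 left.
Gen-1/T2 (18): +30 → 160 left.
Gen-19 T1 at 17: fill all 90 → 70 left.
Gen-12 T2 at 16: fill all 50 → 20 left.
Fill Gen-19 T2 block (20 at 15) → 0 left.
Total = 31×70 + 20×70 + 19×40 + 18×30 + 17×90 + 16×50 + 15×20 = 7500.

7500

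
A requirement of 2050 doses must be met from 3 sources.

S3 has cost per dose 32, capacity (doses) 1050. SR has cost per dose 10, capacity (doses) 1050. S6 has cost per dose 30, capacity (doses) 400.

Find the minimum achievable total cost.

41700

Use sources in increasing cost order.
SR (10): use full 1050 ; 1000 doses to go.
S6 (30): use full 400 ; 600 doses to go.
S3 at 32: take 600 of its 1050 ; requirement met.
Cost = 1050×10 + 400×30 + 600×32 = 41700.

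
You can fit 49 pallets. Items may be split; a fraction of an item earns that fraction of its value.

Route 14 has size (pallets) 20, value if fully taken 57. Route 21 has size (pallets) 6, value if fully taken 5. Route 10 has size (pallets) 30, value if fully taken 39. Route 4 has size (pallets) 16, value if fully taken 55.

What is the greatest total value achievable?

128.9

Rank by value-to-size ratio: Route 4 55/16≈3.44, Route 14 57/20≈2.85, Route 10 39/30≈1.3, Route 21 5/6≈0.833.
Route 4: take in full, 16 pallets for value 55 ; 33 left.
Route 14: take in full, 20 pallets for value 57 ; 13 left.
13 pallets left: a 13/30 share of Route 10 gives 39×13/30 = 16.9.
Total value = 128.9.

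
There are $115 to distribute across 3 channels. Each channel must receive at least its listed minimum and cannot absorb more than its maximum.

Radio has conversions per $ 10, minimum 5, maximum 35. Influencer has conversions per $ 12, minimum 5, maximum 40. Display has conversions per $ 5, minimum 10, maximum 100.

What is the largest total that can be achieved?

1030

Meeting every minimum uses 5+5+10 = 20 $, leaving 95.
Highest conversions per $ first: Influencer 12 > Radio 10 > Display 5.
Influencer: +35 to 40 (cap) ; 60 left.
Radio: +30 to 35 (cap) ; 30 left.
Display: +30 (room for 90) → 40. Pool exhausted.
Total = 10×35 + 12×40 + 5×40 = 1030.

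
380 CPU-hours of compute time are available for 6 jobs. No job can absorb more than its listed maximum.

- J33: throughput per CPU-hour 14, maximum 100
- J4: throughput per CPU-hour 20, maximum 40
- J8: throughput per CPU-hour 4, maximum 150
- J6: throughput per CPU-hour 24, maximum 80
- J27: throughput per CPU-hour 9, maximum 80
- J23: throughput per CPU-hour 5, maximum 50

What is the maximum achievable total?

Highest throughput per CPU-hour first: J6 24 > J4 20 > J33 14 > J27 9 > J23 5 > J8 4.
J6: +80 to 80 (cap) — 300 left.
J4 takes 40 to reach its cap of 40 — 260 left.
J33: +100 to 100 (cap) — 160 left.
J27 takes 80 to reach its cap of 80 — 80 left.
Give J23 50 to hit its cap of 50 — 30 left.
Only 30 left; J8 takes them to reach 30.
Total = 14×100 + 20×40 + 4×30 + 24×80 + 9×80 + 5×50 = 5210.

5210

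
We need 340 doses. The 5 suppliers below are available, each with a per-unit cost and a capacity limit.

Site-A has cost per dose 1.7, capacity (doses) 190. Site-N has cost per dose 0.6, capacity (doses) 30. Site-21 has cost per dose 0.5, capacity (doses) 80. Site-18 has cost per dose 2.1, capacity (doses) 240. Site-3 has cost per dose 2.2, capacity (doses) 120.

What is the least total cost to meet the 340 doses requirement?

465

Use suppliers in increasing cost order.
Site-21 (0.5): use full 80 → 260 doses to go.
Take 30 from Site-N at 0.6 → need 230 more.
Site-A (1.7): use full 190 → 40 doses to go.
Take 40 from Site-18 at 2.1 to finish.
Site-3: unused.
Cost = 80×0.5 + 30×0.6 + 190×1.7 + 40×2.1 = 465.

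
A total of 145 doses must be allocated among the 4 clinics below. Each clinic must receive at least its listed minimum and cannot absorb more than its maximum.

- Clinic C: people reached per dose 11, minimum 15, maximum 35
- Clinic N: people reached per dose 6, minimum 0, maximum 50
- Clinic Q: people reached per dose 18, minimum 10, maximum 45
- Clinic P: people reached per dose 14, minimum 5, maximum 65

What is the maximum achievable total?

Meeting every minimum uses 15+0+10+5 = 30 doses, leaving 115.
Rank by people reached per dose: Clinic Q 18 > Clinic P 14 > Clinic C 11 > Clinic N 6.
Clinic Q: +35 to 45 (cap) → 80 left.
Clinic P: +60 to 65 (cap) → 20 left.
Clinic C: +20 to 35 (cap) → 0 left.
Total = 11×35 + 18×45 + 14×65 = 2105.

2105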